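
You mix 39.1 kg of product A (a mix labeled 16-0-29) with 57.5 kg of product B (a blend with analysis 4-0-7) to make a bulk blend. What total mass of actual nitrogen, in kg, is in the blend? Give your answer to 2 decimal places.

8.56 kg N

N mass = 16%×39.1 + 4%×57.5 = 8.556 kg.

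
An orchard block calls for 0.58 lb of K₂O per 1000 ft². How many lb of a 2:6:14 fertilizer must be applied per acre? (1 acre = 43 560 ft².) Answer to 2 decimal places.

180.46 lb of product per acre

Product per 1000 ft² = 0.58 / 14% = 4.14286 lb.
Convert to per acre: 4.14286 × 43.56 = 180.463 lb.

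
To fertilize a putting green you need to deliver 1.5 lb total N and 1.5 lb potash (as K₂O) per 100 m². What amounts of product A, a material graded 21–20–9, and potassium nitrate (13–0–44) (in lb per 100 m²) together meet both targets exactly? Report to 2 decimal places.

Per-100 m² balance (a = product A, b = potassium nitrate):
N: 0.21·a + 0.13·b = 1.5
K₂O: 0.09·a + 0.44·b = 1.5
Eliminate b: (row1) − 0.13/0.44·(row2) → 0.183409·a = 1.05682, so a = 5.76208.
Then b = (1.5 − 0.09·5.76208) / 0.44 = 2.23048.

5.76 lb product A, 2.23 lb potassium nitrate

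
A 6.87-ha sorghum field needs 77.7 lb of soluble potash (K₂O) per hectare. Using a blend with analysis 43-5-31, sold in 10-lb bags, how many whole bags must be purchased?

173 bags

Product per hectare = 77.7 / 31% = 250.645 lb.
Total product = 250.645 × 6.87 = 1721.93 lb.
Bags = ⌈1721.93 / 10⌉ = 173.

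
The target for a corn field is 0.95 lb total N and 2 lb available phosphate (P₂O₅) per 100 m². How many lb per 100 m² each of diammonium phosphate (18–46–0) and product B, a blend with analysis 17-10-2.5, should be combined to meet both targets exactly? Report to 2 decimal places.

With a, b = lb per 100 m² of diammonium phosphate and product B:
N: 0.18·a + 0.17·b = 0.95
P₂O₅: 0.46·a + 0.1·b = 2
Eliminate b: (row1) − 0.17/0.1·(row2) → -0.602·a = -2.45, so a = 4.06977.
Then b = (2 − 0.46·4.06977) / 0.1 = 1.27907.

4.07 lb diammonium phosphate, 1.28 lb product B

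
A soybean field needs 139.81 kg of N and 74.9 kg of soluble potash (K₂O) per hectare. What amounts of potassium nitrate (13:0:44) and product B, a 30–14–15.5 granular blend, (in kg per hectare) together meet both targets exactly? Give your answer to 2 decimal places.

Per-hectare balance (a = potassium nitrate, b = product B):
N: 0.13·a + 0.3·b = 139.81
K₂O: 0.44·a + 0.155·b = 74.9
Eliminate b: (row1) − 0.3/0.155·(row2) → -0.721613·a = -5.15774, so a = 7.14752.
Then b = (74.9 − 0.44·7.14752) / 0.155 = 462.936.

7.15 kg potassium nitrate, 462.94 kg product B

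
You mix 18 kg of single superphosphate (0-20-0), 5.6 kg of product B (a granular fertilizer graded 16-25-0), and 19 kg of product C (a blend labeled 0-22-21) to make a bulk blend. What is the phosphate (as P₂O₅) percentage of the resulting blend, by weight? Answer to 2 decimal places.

21.55% P₂O₅

Total mass = 18 + 5.6 + 19 = 42.6 kg.
P₂O₅ mass = 20%×18 + 25%×5.6 + 22%×19 = 9.18 kg.
% P₂O₅ = 9.18 / 42.6 = 21.5493%.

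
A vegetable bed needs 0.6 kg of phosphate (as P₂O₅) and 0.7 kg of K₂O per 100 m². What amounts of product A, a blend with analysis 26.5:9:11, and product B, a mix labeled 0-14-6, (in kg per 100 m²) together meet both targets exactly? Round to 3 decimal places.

6.200 kg product A, 0.300 kg product B

Let a = kg of product A, b = kg of product B (per 100 m²).
P₂O₅: 0.09·a + 0.14·b = 0.6
K₂O: 0.11·a + 0.06·b = 0.7
From row1: a = (0.6 − 0.14·b) / 0.09.
Into row2: 0.11·(0.6 − 0.14·b)/0.09 + 0.06·b = 0.7 → b = 0.3, a = 6.2.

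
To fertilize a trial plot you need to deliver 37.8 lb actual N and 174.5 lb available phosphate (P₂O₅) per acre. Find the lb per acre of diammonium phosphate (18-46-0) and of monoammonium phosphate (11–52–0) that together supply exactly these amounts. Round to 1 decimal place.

With a, b = lb per acre of diammonium phosphate and monoammonium phosphate:
N: 0.18·a + 0.11·b = 37.8
P₂O₅: 0.46·a + 0.52·b = 174.5
Eliminate b: (row1) − 0.11/0.52·(row2) → 0.0826923·a = 0.886538, so a = 10.7209.
Then b = (174.5 − 0.46·10.7209) / 0.52 = 326.093.

10.7 lb diammonium phosphate, 326.1 lb monoammonium phosphate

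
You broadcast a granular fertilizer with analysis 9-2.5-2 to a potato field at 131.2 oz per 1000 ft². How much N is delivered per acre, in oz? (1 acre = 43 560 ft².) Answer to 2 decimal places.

nitrogen per 1000 ft² = 131.2 × 9% = 11.808 oz.
Convert to per acre: 11.808 × 43.56 = 514.356 oz.

514.36 oz N per acre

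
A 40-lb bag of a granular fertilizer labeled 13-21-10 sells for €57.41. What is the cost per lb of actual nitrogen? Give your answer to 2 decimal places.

€11.04 per lb N

N in bag = 40 × 13% = 5.2 lb.
Cost per lb N = €57.41 / 5.2 = €11.0404.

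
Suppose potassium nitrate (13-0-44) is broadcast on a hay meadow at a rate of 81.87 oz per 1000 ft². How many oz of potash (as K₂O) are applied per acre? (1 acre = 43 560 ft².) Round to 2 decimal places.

1569.15 oz K₂O per acre

K₂O per 1000 ft² = 81.87 × 44% = 36.0228 oz.
Convert to per acre: 36.0228 × 43.56 = 1569.153 oz.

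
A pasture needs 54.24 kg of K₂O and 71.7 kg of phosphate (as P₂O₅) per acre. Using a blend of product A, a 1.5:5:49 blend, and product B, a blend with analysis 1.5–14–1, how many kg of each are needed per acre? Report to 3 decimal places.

With a, b = kg per acre of product A and product B:
K₂O: 0.49·a + 0.01·b = 54.24
P₂O₅: 0.05·a + 0.14·b = 71.7
Eliminate b: (row1) − 0.01/0.14·(row2) → 0.486429·a = 49.1186, so a = 100.97797.
Then b = (71.7 − 0.05·100.97797) / 0.14 = 476.0793.

100.978 kg product A, 476.079 kg product B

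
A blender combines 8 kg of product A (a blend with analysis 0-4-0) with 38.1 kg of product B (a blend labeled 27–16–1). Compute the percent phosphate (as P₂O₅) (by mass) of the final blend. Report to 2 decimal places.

13.92% P₂O₅

Total mass = 8 + 38.1 = 46.1 kg.
P₂O₅ mass = 4%×8 + 16%×38.1 = 6.416 kg.
% P₂O₅ = 6.416 / 46.1 = 13.9176%.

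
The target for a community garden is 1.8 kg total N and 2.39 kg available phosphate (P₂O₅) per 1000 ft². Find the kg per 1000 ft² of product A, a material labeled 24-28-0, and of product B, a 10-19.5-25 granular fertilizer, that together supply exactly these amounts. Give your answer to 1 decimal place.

With a, b = kg per 1000 ft² of product A and product B:
N: 0.24·a + 0.1·b = 1.8
P₂O₅: 0.28·a + 0.195·b = 2.39
Eliminate b: (row1) − 0.1/0.195·(row2) → 0.0964103·a = 0.574359, so a = 5.95745.
Then b = (2.39 − 0.28·5.95745) / 0.195 = 3.70213.

6.0 kg product A, 3.7 kg product B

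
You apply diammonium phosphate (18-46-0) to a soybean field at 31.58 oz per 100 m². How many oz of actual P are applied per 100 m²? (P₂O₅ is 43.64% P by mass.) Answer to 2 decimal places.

P₂O₅ per 100 m² = 31.58 × 46% = 14.5268 oz.
Elemental P = 14.5268 × 0.4364 = 6.3395 oz per 100 m².

6.34 oz P per hundred sq m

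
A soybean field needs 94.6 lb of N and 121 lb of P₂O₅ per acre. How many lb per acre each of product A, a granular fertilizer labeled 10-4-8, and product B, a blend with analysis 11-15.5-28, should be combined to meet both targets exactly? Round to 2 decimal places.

121.89 lb product A, 749.19 lb product B

Let a = lb of product A, b = lb of product B (per acre).
N: 0.1·a + 0.11·b = 94.6
P₂O₅: 0.04·a + 0.155·b = 121
Eliminate a: (row1) − 0.1/0.04·(row2) → -0.2775·b = -207.9, so b = 749.189.
Back-substitute: a = (94.6 − 0.11·749.189) / 0.1 = 121.892.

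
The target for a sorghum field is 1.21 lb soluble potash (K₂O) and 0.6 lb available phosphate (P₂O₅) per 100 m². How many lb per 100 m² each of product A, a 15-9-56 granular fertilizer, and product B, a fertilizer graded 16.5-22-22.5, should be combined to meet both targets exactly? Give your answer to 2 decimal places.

1.27 lb product A, 2.21 lb product B

With a, b = lb per 100 m² of product A and product B:
K₂O: 0.56·a + 0.225·b = 1.21
P₂O₅: 0.09·a + 0.22·b = 0.6
From row1: a = (1.21 − 0.225·b) / 0.56.
Into row2: 0.09·(1.21 − 0.225·b)/0.56 + 0.22·b = 0.6 → b = 2.20593, a = 1.27441.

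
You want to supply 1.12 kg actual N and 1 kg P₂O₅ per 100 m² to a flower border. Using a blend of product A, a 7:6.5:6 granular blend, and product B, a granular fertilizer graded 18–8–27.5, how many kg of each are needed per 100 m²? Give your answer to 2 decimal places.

With a, b = kg per 100 m² of product A and product B:
N: 0.07·a + 0.18·b = 1.12
P₂O₅: 0.065·a + 0.08·b = 1
From row1: a = (1.12 − 0.18·b) / 0.07.
Into row2: 0.065·(1.12 − 0.18·b)/0.07 + 0.08·b = 1 → b = 0.459016, a = 14.8197.

14.82 kg product A, 0.46 kg product B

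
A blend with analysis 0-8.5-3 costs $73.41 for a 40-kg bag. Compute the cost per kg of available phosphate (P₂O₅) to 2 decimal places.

P₂O₅ in bag = 40 × 8.5% = 3.4 kg.
Cost per kg P₂O₅ = $73.41 / 3.4 = $21.5912.

$21.59 per kg P₂O₅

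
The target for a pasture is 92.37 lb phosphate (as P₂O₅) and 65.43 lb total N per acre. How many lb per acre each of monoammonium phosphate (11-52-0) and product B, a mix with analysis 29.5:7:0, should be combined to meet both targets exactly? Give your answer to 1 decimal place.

Per-acre balance (a = monoammonium phosphate, b = product B):
P₂O₅: 0.52·a + 0.07·b = 92.37
N: 0.11·a + 0.295·b = 65.43
From row1: a = (92.37 − 0.07·b) / 0.52.
Into row2: 0.11·(92.37 − 0.07·b)/0.52 + 0.295·b = 65.43 → b = 163.781, a = 155.587.

155.6 lb monoammonium phosphate, 163.8 lb product B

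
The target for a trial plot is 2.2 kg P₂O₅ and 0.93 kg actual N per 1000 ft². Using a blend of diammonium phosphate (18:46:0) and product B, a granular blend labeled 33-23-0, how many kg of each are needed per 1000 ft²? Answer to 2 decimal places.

With a, b = kg per 1000 ft² of diammonium phosphate and product B:
P₂O₅: 0.46·a + 0.23·b = 2.2
N: 0.18·a + 0.33·b = 0.93
Eliminate a: (row1) − 0.46/0.18·(row2) → -0.613333·b = -0.176667, so b = 0.288043.
Back-substitute: a = (2.2 − 0.23·0.288043) / 0.46 = 4.63859.

4.64 kg diammonium phosphate, 0.29 kg product B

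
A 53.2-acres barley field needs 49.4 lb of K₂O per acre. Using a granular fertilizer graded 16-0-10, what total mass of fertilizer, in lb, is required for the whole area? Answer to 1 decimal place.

Product per acre = 49.4 / 10% = 494 lb.
Total product = 494 × 53.2 = 26280.8 lb.

26280.8 lb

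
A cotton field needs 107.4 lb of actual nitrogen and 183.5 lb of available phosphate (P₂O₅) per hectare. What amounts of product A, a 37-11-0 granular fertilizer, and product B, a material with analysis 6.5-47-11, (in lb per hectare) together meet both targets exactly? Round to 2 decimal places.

With a, b = lb per hectare of product A and product B:
N: 0.37·a + 0.065·b = 107.4
P₂O₅: 0.11·a + 0.47·b = 183.5
Eliminate a: (row1) − 0.37/0.11·(row2) → -1.51591·b = -509.827, so b = 336.318.
Back-substitute: a = (107.4 − 0.065·336.318) / 0.37 = 231.187.

231.19 lb product A, 336.32 lb product B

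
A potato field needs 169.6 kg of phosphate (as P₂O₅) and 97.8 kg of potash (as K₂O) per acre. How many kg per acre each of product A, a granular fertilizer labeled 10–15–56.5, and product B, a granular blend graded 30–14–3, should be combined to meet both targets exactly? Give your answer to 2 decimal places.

Per-acre balance (a = product A, b = product B):
P₂O₅: 0.15·a + 0.14·b = 169.6
K₂O: 0.565·a + 0.03·b = 97.8
Eliminate a: (row1) − 0.15/0.565·(row2) → 0.132035·b = 143.635, so b = 1087.855.
Back-substitute: a = (169.6 − 0.14·1087.855) / 0.15 = 115.335.

115.34 kg product A, 1087.86 kg product B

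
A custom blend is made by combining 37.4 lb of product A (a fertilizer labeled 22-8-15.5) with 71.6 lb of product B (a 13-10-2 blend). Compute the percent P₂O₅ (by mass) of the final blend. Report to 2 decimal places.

Total mass = 37.4 + 71.6 = 109 lb.
P₂O₅ mass = 8%×37.4 + 10%×71.6 = 10.152 lb.
% P₂O₅ = 10.152 / 109 = 9.31376%.

9.31% P₂O₅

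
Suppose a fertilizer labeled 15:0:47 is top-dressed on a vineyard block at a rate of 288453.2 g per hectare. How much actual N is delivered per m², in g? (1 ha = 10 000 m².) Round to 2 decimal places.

4.33 g N per sq m

nitrogen per hectare = 288453.2 × 15% = 43268 g.
Convert to per m²: 43268 × 0.0001 = 4.3268 g.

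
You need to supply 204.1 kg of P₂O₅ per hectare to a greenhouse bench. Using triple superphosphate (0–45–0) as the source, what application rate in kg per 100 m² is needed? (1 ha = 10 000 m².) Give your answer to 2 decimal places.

4.54 kg of product per hundred sq m

Product per hectare = 204.1 / 45% = 453.556 kg.
Convert to per 100 m²: 453.556 × 0.01 = 4.53556 kg.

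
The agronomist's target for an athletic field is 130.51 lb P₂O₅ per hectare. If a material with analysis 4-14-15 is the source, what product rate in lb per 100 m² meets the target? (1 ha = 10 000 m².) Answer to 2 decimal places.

Product per hectare = 130.51 / 14% = 932.214 lb.
Convert to per 100 m²: 932.214 × 0.01 = 9.32214 lb.

9.32 lb of product per hundred sq m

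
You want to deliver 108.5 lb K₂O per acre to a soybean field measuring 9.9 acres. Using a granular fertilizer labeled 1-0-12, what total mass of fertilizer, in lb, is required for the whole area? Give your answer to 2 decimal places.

Product per acre = 108.5 / 12% = 904.167 lb.
Total product = 904.167 × 9.9 = 8951.25 lb.

8951.25 lb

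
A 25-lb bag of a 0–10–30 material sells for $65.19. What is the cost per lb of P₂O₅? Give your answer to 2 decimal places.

$26.08 per lb P₂O₅

P₂O₅ in bag = 25 × 10% = 2.5 lb.
Cost per lb P₂O₅ = $65.19 / 2.5 = $26.0760.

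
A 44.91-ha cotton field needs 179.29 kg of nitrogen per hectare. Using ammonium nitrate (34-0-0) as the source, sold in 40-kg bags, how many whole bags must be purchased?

Product per hectare = 179.29 / 34% = 527.324 kg.
Total product = 527.324 × 44.91 = 23682.1 kg.
Bags = ⌈23682.1 / 40⌉ = 593.

593 bags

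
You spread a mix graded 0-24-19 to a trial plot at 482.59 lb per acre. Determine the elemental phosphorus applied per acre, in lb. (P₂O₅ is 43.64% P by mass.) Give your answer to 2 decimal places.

50.54 lb P per acre

P₂O₅ per acre = 482.59 × 24% = 115.822 lb.
Elemental P = 115.822 × 0.4364 = 50.5445 lb per acre.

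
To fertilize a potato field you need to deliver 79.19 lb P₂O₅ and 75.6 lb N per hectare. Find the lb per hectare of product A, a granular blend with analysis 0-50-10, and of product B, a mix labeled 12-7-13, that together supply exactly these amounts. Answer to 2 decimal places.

Per-hectare balance (a = product A, b = product B):
P₂O₅: 0.5·a + 0.07·b = 79.19
N: 0·a + 0.12·b = 75.6
Solving simultaneously: a = 70.18, b = 630.

70.18 lb product A, 630.00 lb product B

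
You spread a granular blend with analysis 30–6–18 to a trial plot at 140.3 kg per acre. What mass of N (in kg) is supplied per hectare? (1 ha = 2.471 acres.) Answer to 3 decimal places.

104.004 kg N per hectare

nitrogen per acre = 140.3 × 30% = 42.09 kg.
Convert to per hectare: 42.09 × 2.471 = 104.0044 kg.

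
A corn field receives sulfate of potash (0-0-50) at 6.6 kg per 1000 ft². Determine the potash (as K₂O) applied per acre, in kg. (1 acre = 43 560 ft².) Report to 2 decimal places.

K₂O per 1000 ft² = 6.6 × 50% = 3.3 kg.
Convert to per acre: 3.3 × 43.56 = 143.748 kg.

143.75 kg K₂O per acre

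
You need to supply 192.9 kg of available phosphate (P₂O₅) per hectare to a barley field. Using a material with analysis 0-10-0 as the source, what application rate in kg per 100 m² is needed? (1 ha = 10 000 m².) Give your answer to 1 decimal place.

Product per hectare = 192.9 / 10% = 1929 kg.
Convert to per 100 m²: 1929 × 0.01 = 19.29 kg.

19.3 kg of product per hundred sq m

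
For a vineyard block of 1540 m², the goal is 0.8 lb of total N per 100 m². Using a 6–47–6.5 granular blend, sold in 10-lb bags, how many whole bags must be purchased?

Product per 100 m² = 0.8 / 6% = 13.3333 lb.
Total product = 13.3333 × 1540 / 100 = 205.333 lb.
Bags = ⌈205.333 / 10⌉ = 21.

21 bags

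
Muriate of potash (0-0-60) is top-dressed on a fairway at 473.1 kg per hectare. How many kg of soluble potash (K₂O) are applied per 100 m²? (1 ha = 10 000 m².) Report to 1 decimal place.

2.8 kg K₂O per hundred sq m

K₂O per hectare = 473.1 × 60% = 283.86 kg.
Convert to per 100 m²: 283.86 × 0.01 = 2.8386 kg.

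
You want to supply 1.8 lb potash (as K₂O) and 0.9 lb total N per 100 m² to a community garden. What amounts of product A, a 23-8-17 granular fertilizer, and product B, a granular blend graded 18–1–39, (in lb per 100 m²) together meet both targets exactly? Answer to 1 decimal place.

Per-100 m² balance (a = product A, b = product B):
K₂O: 0.17·a + 0.39·b = 1.8
N: 0.23·a + 0.18·b = 0.9
From row1: a = (1.8 − 0.39·b) / 0.17.
Into row2: 0.23·(1.8 − 0.39·b)/0.17 + 0.18·b = 0.9 → b = 4.41624, a = 0.456853.

0.5 lb product A, 4.4 lb product B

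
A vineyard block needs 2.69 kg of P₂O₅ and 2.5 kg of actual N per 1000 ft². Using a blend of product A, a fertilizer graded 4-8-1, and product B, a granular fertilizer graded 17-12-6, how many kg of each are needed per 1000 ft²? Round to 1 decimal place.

With a, b = kg per 1000 ft² of product A and product B:
P₂O₅: 0.08·a + 0.12·b = 2.69
N: 0.04·a + 0.17·b = 2.5
From row1: a = (2.69 − 0.12·b) / 0.08.
Into row2: 0.04·(2.69 − 0.12·b)/0.08 + 0.17·b = 2.5 → b = 10.5, a = 17.875.

17.9 kg product A, 10.5 kg product B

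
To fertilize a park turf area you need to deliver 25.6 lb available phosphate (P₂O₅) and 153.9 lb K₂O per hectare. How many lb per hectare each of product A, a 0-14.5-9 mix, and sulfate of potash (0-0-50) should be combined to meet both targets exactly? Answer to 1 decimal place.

Per-hectare balance (a = product A, b = sulfate of potash):
P₂O₅: 0.145·a + 0·b = 25.6
K₂O: 0.09·a + 0.5·b = 153.9
Solving simultaneously: a = 176.552, b = 276.021.

176.6 lb product A, 276.0 lb sulfate of potash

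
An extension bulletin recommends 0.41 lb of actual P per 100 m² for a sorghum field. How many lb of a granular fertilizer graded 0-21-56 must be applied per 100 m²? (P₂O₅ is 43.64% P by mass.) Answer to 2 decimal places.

As P₂O₅: 0.41 / 0.4364 = 0.939505 lb per 100 m².
Product per 100 m² = 0.939505 / 21% = 4.47383 lb.

4.47 lb of product per hundred sq m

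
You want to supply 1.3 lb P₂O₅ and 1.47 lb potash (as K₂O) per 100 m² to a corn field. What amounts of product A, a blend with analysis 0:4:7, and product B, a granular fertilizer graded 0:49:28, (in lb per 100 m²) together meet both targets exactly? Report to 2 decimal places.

15.42 lb product A, 1.39 lb product B

With a, b = lb per 100 m² of product A and product B:
P₂O₅: 0.04·a + 0.49·b = 1.3
K₂O: 0.07·a + 0.28·b = 1.47
Eliminate b: (row1) − 0.49/0.28·(row2) → -0.0825·a = -1.2725, so a = 15.4242.
Then b = (1.47 − 0.07·15.4242) / 0.28 = 1.39394.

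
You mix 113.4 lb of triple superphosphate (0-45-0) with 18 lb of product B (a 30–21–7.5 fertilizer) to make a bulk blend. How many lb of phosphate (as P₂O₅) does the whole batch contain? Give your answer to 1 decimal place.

54.8 lb P₂O₅

P₂O₅ mass = 45%×113.4 + 21%×18 = 54.81 lb.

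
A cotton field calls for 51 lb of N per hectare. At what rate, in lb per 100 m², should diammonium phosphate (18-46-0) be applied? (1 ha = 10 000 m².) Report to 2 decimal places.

Product per hectare = 51 / 18% = 283.333 lb.
Convert to per 100 m²: 283.333 × 0.01 = 2.83333 lb.

2.83 lb of product per hundred sq m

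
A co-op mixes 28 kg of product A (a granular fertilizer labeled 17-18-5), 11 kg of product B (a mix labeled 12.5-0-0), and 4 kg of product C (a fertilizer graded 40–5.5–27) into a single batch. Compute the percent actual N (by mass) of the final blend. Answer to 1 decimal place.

Total mass = 28 + 11 + 4 = 43 kg.
N mass = 17%×28 + 12.5%×11 + 40%×4 = 7.735 kg.
% N = 7.735 / 43 = 17.9884%.

18.0% N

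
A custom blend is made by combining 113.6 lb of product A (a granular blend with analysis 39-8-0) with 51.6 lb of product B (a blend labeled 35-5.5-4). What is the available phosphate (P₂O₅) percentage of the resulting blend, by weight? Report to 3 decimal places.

Total mass = 113.6 + 51.6 = 165.2 lb.
P₂O₅ mass = 8%×113.6 + 5.5%×51.6 = 11.926 lb.
% P₂O₅ = 11.926 / 165.2 = 7.21913%.

7.219% P₂O₅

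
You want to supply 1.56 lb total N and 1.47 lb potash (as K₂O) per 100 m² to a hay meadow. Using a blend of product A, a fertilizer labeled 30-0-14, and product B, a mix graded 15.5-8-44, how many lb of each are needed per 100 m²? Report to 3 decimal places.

4.157 lb product A, 2.018 lb product B

Let a = lb of product A, b = lb of product B (per 100 m²).
N: 0.3·a + 0.155·b = 1.56
K₂O: 0.14·a + 0.44·b = 1.47
Eliminate a: (row1) − 0.3/0.14·(row2) → -0.787857·b = -1.59, so b = 2.01813.
Back-substitute: a = (1.56 − 0.155·2.01813) / 0.3 = 4.1573.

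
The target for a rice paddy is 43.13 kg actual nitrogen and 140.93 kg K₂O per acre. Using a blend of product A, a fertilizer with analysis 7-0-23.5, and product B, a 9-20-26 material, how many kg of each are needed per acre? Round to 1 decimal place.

Per-acre balance (a = product A, b = product B):
N: 0.07·a + 0.09·b = 43.13
K₂O: 0.235·a + 0.26·b = 140.93
From row1: a = (43.13 − 0.09·b) / 0.07.
Into row2: 0.235·(43.13 − 0.09·b)/0.07 + 0.26·b = 140.93 → b = 91.678, a = 498.271.

498.3 kg product A, 91.7 kg product B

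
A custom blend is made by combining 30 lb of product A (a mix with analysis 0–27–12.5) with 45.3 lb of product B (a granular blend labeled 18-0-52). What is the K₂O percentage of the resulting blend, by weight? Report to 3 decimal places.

36.263% K₂O

Total mass = 30 + 45.3 = 75.3 lb.
K₂O mass = 12.5%×30 + 52%×45.3 = 27.306 lb.
% K₂O = 27.306 / 75.3 = 36.2629%.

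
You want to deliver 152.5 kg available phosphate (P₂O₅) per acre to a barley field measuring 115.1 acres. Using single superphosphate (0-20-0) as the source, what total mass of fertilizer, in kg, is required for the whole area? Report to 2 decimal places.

Product per acre = 152.5 / 20% = 762.5 kg.
Total product = 762.5 × 115.1 = 87763.75 kg.

87763.75 kg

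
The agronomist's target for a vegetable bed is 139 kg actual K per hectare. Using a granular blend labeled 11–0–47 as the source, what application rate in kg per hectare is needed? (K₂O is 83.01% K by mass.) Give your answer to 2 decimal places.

As K₂O: 139 / 0.8301 = 167.45 kg per hectare.
Product per hectare = 167.45 / 47% = 356.276 kg.

356.28 kg of product per hectare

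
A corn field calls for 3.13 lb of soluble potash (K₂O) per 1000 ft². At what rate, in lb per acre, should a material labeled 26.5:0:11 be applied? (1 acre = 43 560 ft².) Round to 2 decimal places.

Product per 1000 ft² = 3.13 / 11% = 28.4545 lb.
Convert to per acre: 28.4545 × 43.56 = 1239.48 lb.

1239.48 lb of product per acre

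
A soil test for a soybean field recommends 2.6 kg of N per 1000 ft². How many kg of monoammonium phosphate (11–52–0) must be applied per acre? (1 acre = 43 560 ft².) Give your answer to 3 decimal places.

1029.600 kg of product per acre

Product per 1000 ft² = 2.6 / 11% = 23.6364 kg.
Convert to per acre: 23.6364 × 43.56 = 1029.6 kg.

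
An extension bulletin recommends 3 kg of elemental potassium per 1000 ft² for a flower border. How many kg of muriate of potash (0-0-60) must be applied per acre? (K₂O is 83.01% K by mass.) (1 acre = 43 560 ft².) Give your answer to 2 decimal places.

As K₂O: 3 / 0.8301 = 3.61402 kg per 1000 ft².
Product per 1000 ft² = 3.61402 / 60% = 6.02337 kg.
Convert to per acre: 6.02337 × 43.56 = 262.378 kg.

262.38 kg of product per acre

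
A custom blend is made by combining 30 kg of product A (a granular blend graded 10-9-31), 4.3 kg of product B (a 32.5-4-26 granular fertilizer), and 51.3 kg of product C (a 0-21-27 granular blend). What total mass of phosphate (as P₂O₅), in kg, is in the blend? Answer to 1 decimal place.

13.6 kg P₂O₅

P₂O₅ mass = 9%×30 + 4%×4.3 + 21%×51.3 = 13.645 kg.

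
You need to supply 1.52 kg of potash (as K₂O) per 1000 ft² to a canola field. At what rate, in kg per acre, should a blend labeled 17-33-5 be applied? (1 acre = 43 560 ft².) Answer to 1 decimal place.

1324.2 kg of product per acre

Product per 1000 ft² = 1.52 / 5% = 30.4 kg.
Convert to per acre: 30.4 × 43.56 = 1324.22 kg.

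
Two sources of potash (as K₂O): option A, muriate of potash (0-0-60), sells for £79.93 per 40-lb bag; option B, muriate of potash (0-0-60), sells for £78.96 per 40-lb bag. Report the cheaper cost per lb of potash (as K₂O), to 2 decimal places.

option A: K₂O per bag = 40 × 60% = 24 lb; cost = 79.93 / 24 = £3.3304/lb K₂O.
option B: K₂O per bag = 40 × 60% = 24 lb; cost = 78.96 / 24 = £3.2900/lb K₂O.
option B is cheaper.

£3.29 per lb K₂O (option B)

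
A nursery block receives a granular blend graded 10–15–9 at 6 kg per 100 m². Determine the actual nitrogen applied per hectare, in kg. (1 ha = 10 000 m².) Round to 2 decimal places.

nitrogen per 100 m² = 6 × 10% = 0.6 kg.
Convert to per hectare: 0.6 × 100 = 60 kg.

60.00 kg N per hectare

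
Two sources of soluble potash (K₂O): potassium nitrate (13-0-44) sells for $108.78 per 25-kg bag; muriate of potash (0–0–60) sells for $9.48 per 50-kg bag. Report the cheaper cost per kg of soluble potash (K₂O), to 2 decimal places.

$0.32 per kg K₂O (muriate of potash)

potassium nitrate: K₂O per bag = 25 × 44% = 11 kg; cost = 108.78 / 11 = $9.8891/kg K₂O.
muriate of potash: K₂O per bag = 50 × 60% = 30 kg; cost = 9.48 / 30 = $0.3160/kg K₂O.
muriate of potash is cheaper.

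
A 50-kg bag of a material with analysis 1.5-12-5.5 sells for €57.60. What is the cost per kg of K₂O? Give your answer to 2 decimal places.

K₂O in bag = 50 × 5.5% = 2.75 kg.
Cost per kg K₂O = €57.60 / 2.75 = €20.9455.

€20.95 per kg K₂O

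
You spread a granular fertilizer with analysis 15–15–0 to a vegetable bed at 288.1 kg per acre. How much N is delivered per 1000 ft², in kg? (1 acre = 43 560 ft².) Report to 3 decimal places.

0.992 kg N per thousand sq ft

nitrogen per acre = 288.1 × 15% = 43.215 kg.
Convert to per 1000 ft²: 43.215 × 0.0229568 = 0.99208 kg.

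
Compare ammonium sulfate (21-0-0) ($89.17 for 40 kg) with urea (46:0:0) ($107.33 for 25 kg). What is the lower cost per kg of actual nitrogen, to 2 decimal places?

ammonium sulfate: N per bag = 40 × 21% = 8.4 kg; cost = 89.17 / 8.4 = $10.6155/kg N.
urea: N per bag = 25 × 46% = 11.5 kg; cost = 107.33 / 11.5 = $9.3330/kg N.
urea is cheaper.

$9.33 per kg N (urea)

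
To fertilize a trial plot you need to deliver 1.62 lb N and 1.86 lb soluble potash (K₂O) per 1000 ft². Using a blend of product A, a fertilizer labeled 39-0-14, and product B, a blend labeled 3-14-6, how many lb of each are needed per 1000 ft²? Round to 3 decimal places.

With a, b = lb per 1000 ft² of product A and product B:
N: 0.39·a + 0.03·b = 1.62
K₂O: 0.14·a + 0.06·b = 1.86
From row1: a = (1.62 − 0.03·b) / 0.39.
Into row2: 0.14·(1.62 − 0.03·b)/0.39 + 0.06·b = 1.86 → b = 25.9688, a = 2.15625.

2.156 lb product A, 25.969 lb product B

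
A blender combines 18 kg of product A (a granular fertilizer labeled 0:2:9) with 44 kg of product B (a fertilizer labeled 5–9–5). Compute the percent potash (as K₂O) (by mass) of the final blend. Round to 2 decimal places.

6.16% K₂O

Total mass = 18 + 44 = 62 kg.
K₂O mass = 9%×18 + 5%×44 = 3.82 kg.
% K₂O = 3.82 / 62 = 6.16129%.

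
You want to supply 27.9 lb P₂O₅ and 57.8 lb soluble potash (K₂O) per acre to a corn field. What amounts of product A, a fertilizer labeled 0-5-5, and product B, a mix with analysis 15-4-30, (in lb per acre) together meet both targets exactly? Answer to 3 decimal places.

Per-acre balance (a = product A, b = product B):
P₂O₅: 0.05·a + 0.04·b = 27.9
K₂O: 0.05·a + 0.3·b = 57.8
Eliminate a: (row1) − 0.05/0.05·(row2) → -0.26·b = -29.9, so b = 115.
Back-substitute: a = (27.9 − 0.04·115) / 0.05 = 466.

466.000 lb product A, 115.000 lb product B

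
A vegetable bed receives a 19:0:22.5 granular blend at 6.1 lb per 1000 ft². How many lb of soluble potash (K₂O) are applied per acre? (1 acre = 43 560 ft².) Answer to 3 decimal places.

K₂O per 1000 ft² = 6.1 × 22.5% = 1.3725 lb.
Convert to per acre: 1.3725 × 43.56 = 59.7861 lb.

59.786 lb K₂O per acre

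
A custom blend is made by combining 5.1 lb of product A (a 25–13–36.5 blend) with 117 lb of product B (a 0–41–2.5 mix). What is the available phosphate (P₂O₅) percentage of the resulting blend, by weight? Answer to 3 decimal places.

Total mass = 5.1 + 117 = 122.1 lb.
P₂O₅ mass = 13%×5.1 + 41%×117 = 48.633 lb.
% P₂O₅ = 48.633 / 122.1 = 39.83047%.

39.830% P₂O₅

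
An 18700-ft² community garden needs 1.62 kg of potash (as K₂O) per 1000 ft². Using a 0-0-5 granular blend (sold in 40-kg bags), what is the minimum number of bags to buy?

Product per 1000 ft² = 1.62 / 5% = 32.4 kg.
Total product = 32.4 × 18700 / 1000 = 605.88 kg.
Bags = ⌈605.88 / 40⌉ = 16.

16 bags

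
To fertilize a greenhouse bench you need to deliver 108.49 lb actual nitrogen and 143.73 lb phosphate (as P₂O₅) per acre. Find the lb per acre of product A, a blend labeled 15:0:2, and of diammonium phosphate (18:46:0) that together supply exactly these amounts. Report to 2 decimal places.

348.32 lb product A, 312.46 lb diammonium phosphate

With a, b = lb per acre of product A and diammonium phosphate:
N: 0.15·a + 0.18·b = 108.49
P₂O₅: 0·a + 0.46·b = 143.73
Solving simultaneously: a = 348.319, b = 312.457.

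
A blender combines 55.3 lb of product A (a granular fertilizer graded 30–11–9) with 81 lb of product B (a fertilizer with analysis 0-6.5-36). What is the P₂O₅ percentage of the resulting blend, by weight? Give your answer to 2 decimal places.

8.33% P₂O₅

Total mass = 55.3 + 81 = 136.3 lb.
P₂O₅ mass = 11%×55.3 + 6.5%×81 = 11.348 lb.
% P₂O₅ = 11.348 / 136.3 = 8.32575%.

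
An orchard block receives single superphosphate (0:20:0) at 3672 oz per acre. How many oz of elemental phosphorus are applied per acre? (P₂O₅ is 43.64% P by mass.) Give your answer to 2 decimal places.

320.49 oz P per acre

P₂O₅ per acre = 3672 × 20% = 734.4 oz.
Elemental P = 734.4 × 0.4364 = 320.492 oz per acre.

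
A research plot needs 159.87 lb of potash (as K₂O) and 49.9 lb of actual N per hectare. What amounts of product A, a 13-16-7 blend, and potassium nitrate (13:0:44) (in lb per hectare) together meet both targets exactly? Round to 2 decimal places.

24.38 lb product A, 359.46 lb potassium nitrate

Per-hectare balance (a = product A, b = potassium nitrate):
K₂O: 0.07·a + 0.44·b = 159.87
N: 0.13·a + 0.13·b = 49.9
From row1: a = (159.87 − 0.44·b) / 0.07.
Into row2: 0.13·(159.87 − 0.44·b)/0.07 + 0.13·b = 49.9 → b = 359.462, a = 24.3846.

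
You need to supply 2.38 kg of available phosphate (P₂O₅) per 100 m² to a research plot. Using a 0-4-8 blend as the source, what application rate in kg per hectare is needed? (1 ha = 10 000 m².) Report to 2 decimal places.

Product per 100 m² = 2.38 / 4% = 59.5 kg.
Convert to per hectare: 59.5 × 100 = 5950 kg.

5950.00 kg of product per hectare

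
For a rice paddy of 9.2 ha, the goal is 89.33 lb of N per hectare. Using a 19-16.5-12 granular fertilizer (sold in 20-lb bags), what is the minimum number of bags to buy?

217 bags

Product per hectare = 89.33 / 19% = 470.158 lb.
Total product = 470.158 × 9.2 = 4325.45 lb.
Bags = ⌈4325.45 / 20⌉ = 217.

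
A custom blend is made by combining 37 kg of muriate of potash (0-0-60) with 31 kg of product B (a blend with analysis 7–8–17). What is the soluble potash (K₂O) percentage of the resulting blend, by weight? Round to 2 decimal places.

Total mass = 37 + 31 = 68 kg.
K₂O mass = 60%×37 + 17%×31 = 27.47 kg.
% K₂O = 27.47 / 68 = 40.3971%.

40.40% K₂O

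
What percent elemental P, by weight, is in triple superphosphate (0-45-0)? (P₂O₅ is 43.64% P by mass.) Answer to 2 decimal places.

%P = 45 × 0.4364 = 19.638%.

19.64% P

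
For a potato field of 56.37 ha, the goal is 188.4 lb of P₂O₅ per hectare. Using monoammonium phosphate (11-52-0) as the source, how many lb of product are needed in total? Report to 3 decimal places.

20423.285 lb

Product per hectare = 188.4 / 52% = 362.308 lb.
Total product = 362.308 × 56.37 = 20423.2846 lb.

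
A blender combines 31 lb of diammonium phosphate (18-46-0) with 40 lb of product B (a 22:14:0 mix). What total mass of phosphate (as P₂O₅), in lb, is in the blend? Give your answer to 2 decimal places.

19.86 lb P₂O₅

P₂O₅ mass = 46%×31 + 14%×40 = 19.86 lb.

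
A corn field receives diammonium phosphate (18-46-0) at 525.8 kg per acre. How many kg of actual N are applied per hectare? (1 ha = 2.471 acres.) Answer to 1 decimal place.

nitrogen per acre = 525.8 × 18% = 94.644 kg.
Convert to per hectare: 94.644 × 2.471 = 233.865 kg.

233.9 kg N per hectare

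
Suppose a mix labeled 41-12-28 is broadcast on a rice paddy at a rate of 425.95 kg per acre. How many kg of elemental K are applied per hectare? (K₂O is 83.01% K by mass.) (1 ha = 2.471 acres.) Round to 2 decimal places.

244.64 kg K per hectare

K₂O per acre = 425.95 × 28% = 119.266 kg.
Elemental K = 119.266 × 0.8301 = 99.0027 kg per acre.
Convert to per hectare: 99.0027 × 2.471 = 244.636 kg.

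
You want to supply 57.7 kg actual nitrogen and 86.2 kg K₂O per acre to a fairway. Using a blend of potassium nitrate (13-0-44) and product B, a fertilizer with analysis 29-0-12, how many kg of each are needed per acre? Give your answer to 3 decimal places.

With a, b = kg per acre of potassium nitrate and product B:
N: 0.13·a + 0.29·b = 57.7
K₂O: 0.44·a + 0.12·b = 86.2
Eliminate a: (row1) − 0.13/0.44·(row2) → 0.254545·b = 32.2318, so b = 126.625.
Back-substitute: a = (57.7 − 0.29·126.625) / 0.13 = 161.375.

161.375 kg potassium nitrate, 126.625 kg product B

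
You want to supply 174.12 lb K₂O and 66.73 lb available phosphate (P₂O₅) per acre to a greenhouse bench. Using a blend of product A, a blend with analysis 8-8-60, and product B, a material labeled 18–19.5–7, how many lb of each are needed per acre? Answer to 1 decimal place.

262.9 lb product A, 234.4 lb product B

Let a = lb of product A, b = lb of product B (per acre).
K₂O: 0.6·a + 0.07·b = 174.12
P₂O₅: 0.08·a + 0.195·b = 66.73
From row1: a = (174.12 − 0.07·b) / 0.6.
Into row2: 0.08·(174.12 − 0.07·b)/0.6 + 0.195·b = 66.73 → b = 234.366, a = 262.857.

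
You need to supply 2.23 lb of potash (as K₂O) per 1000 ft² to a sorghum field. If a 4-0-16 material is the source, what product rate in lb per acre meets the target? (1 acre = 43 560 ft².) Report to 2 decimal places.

Product per 1000 ft² = 2.23 / 16% = 13.9375 lb.
Convert to per acre: 13.9375 × 43.56 = 607.118 lb.

607.12 lb of product per acre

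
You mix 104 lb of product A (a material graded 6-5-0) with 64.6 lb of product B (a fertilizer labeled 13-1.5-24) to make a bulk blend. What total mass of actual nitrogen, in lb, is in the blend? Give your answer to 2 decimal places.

14.64 lb N

N mass = 6%×104 + 13%×64.6 = 14.638 lb.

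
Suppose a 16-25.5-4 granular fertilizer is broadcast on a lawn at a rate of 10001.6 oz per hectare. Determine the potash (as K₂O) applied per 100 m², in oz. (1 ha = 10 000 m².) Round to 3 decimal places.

4.001 oz K₂O per hundred sq m

K₂O per hectare = 10001.6 × 4% = 400.064 oz.
Convert to per 100 m²: 400.064 × 0.01 = 4.00064 oz.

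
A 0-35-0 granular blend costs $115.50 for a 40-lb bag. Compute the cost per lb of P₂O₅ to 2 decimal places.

P₂O₅ in bag = 40 × 35% = 14 lb.
Cost per lb P₂O₅ = $115.50 / 14 = $8.2500.

$8.25 per lb P₂O₅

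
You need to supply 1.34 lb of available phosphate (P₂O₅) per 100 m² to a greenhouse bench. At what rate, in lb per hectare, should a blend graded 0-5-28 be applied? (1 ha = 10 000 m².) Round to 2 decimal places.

Product per 100 m² = 1.34 / 5% = 26.8 lb.
Convert to per hectare: 26.8 × 100 = 2680 lb.

2680.00 lb of product per hectare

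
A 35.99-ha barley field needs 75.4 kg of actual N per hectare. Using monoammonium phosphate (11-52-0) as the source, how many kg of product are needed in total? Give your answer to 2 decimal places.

24669.51 kg

Product per hectare = 75.4 / 11% = 685.455 kg.
Total product = 685.455 × 35.99 = 24669.509 kg.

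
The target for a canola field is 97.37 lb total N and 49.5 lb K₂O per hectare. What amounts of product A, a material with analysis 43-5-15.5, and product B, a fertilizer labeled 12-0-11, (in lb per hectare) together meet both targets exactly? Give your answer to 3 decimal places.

With a, b = lb per hectare of product A and product B:
N: 0.43·a + 0.12·b = 97.37
K₂O: 0.155·a + 0.11·b = 49.5
Eliminate b: (row1) − 0.12/0.11·(row2) → 0.260909·a = 43.37, so a = 166.22648.
Then b = (49.5 − 0.155·166.22648) / 0.11 = 215.7718.

166.226 lb product A, 215.772 lb product B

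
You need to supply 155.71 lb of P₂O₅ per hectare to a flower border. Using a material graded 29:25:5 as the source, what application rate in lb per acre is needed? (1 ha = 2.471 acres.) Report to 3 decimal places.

Product per hectare = 155.71 / 25% = 622.84 lb.
Convert to per acre: 622.84 × 0.404694 = 252.0599 lb.

252.060 lb of product per acre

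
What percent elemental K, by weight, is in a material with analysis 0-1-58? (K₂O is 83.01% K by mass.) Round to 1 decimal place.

%K = 58 × 0.8301 = 48.1458%.

48.1% K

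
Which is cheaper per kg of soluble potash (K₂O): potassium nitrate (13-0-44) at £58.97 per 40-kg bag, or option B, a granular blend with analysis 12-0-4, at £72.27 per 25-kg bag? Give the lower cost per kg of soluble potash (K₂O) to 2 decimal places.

£3.35 per kg K₂O (potassium nitrate)

potassium nitrate: K₂O per bag = 40 × 44% = 17.6 kg; cost = 58.97 / 17.6 = £3.3506/kg K₂O.
option B: K₂O per bag = 25 × 4% = 1 kg; cost = 72.27 / 1 = £72.2700/kg K₂O.
potassium nitrate is cheaper.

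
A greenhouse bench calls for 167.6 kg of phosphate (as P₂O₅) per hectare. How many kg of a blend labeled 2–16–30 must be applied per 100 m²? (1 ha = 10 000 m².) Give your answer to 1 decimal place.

Product per hectare = 167.6 / 16% = 1047.5 kg.
Convert to per 100 m²: 1047.5 × 0.01 = 10.475 kg.

10.5 kg of product per hundred sq m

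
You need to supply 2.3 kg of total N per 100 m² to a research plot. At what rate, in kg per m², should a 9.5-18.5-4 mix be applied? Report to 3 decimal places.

0.242 kg of product per sq m

Product per 100 m² = 2.3 / 9.5% = 24.2105 kg.
Convert to per m²: 24.2105 × 0.01 = 0.242105 kg.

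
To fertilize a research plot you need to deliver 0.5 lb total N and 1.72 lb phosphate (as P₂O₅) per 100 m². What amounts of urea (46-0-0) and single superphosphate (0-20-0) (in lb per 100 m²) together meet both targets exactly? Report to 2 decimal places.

Let a = lb of urea, b = lb of single superphosphate (per 100 m²).
N: 0.46·a + 0·b = 0.5
P₂O₅: 0·a + 0.2·b = 1.72
Solving simultaneously: a = 1.08696, b = 8.6.

1.09 lb urea, 8.60 lb single superphosphate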